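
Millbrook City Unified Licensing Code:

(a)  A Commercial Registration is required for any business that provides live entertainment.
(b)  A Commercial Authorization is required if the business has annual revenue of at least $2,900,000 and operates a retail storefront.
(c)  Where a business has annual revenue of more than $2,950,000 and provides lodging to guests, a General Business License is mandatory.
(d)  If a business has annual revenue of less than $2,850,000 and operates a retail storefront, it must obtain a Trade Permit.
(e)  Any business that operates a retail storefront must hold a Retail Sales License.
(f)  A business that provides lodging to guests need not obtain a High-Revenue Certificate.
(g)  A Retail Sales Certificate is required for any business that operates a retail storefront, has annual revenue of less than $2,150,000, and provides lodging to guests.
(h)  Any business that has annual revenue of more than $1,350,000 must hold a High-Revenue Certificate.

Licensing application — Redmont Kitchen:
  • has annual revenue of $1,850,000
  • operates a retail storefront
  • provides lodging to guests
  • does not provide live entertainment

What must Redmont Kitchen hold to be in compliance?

(a) does not provide live entertainment → Commercial Registration not required.
(b) revenue $1,850,000 < $2,900,000; operates a retail storefront → Commercial Authorization not required.
(c) revenue $1,850,000 ≤ $2,950,000; provides lodging to guests → General Business License not required.
(d) revenue $1,850,000 < $2,850,000; operates a retail storefront → Trade Permit required.
(e) operates a retail storefront → Retail Sales License required.
(f) provides lodging to guests → exempt from High-Revenue Certificate.
(g) operates a retail storefront; revenue $1,850,000 < $2,150,000; provides lodging to guests → Retail Sales Certificate required.
(h) revenue $1,850,000 > $1,350,000 → High-Revenue Certificate required.

Retail Sales Certificate, Retail Sales License, Trade Permit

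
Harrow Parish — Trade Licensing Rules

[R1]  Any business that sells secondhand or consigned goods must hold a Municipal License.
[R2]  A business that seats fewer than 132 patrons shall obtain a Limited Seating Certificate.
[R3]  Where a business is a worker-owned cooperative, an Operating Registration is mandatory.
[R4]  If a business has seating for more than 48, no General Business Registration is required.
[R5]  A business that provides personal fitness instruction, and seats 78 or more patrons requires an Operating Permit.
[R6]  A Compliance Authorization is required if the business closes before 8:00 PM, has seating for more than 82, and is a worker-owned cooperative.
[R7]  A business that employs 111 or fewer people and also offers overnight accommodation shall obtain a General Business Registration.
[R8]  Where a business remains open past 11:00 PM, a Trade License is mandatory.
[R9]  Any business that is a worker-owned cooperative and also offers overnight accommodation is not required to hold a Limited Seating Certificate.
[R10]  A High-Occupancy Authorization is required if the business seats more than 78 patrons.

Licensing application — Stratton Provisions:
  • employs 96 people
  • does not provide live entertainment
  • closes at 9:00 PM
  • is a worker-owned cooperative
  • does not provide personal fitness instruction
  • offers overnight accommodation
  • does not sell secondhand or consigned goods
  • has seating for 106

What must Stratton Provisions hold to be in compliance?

[R1] does not sell secondhand or consigned goods → Municipal License not required.
[R2] seating 106 < 132 → Limited Seating Certificate required.
[R3] is a worker-owned cooperative → Operating Registration required.
[R4] seating 106 > 48 → exempt from General Business Registration.
[R5] does not provide personal fitness instruction; seating 106 ≥ 78 → Operating Permit not required.
[R6] closes 9:00 PM, after 8:00 PM; seating 106 > 82; is a worker-owned cooperative → Compliance Authorization not required.
[R7] employees 96 ≤ 111; offers overnight accommodation → General Business Registration required.
[R8] closes 9:00 PM, at/before 11:00 PM → Trade License not required.
[R9] is a worker-owned cooperative; offers overnight accommodation → exempt from Limited Seating Certificate.
[R10] seating 106 > 78 → High-Occupancy Authorization required.

High-Occupancy Authorization, Operating Registration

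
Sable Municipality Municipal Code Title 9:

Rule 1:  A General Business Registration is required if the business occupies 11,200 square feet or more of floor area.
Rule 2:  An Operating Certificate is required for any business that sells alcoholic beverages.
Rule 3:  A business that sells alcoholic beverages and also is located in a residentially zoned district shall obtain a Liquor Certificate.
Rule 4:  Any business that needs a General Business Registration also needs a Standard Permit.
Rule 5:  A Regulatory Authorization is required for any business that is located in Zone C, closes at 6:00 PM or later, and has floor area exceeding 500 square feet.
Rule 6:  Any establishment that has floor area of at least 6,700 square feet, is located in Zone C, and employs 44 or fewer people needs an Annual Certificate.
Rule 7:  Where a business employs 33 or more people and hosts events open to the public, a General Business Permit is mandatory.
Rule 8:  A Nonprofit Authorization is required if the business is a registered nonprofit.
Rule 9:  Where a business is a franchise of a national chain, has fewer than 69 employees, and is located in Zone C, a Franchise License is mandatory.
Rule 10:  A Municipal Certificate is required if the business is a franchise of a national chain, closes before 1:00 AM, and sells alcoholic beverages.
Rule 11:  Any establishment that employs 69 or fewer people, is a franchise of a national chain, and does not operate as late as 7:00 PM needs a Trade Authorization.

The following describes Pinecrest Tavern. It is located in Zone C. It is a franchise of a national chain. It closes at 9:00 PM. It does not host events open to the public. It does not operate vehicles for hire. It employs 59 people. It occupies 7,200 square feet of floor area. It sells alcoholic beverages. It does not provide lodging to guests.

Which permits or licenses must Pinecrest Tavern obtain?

Rule 1: floor area 7,200 square feet < 11,200 square feet → General Business Registration not required.
Rule 2: sells alcoholic beverages → Operating Certificate required.
Rule 3: sells alcoholic beverages; is located in Zone C (not: is located in a residentially zoned district) → Liquor Certificate not required.
Rule 4: General Business Registration is not required → no effect.
Rule 5: is located in Zone C; closes 9:00 PM, after 6:00 PM; floor area 7,200 square feet > 500 square feet → Regulatory Authorization required.
Rule 6: floor area 7,200 square feet ≥ 6,700 square feet; is located in Zone C; employees 59 > 44 → Annual Certificate not required.
Rule 7: employees 59 ≥ 33; does not host events open to the public → General Business Permit not required.
Rule 8: is a franchise of a national chain (not: is a registered nonprofit) → Nonprofit Authorization not required.
Rule 9: is a franchise of a national chain; employees 59 < 69; is located in Zone C → Franchise License required.
Rule 10: is a franchise of a national chain; closes 9:00 PM, at/before 1:00 AM; sells alcoholic beverages → Municipal Certificate required.
Rule 11: employees 59 ≤ 69; is a franchise of a national chain; closes 9:00 PM, after 7:00 PM → Trade Authorization not required.

Franchise License, Municipal Certificate, Operating Certificate, Regulatory Authorization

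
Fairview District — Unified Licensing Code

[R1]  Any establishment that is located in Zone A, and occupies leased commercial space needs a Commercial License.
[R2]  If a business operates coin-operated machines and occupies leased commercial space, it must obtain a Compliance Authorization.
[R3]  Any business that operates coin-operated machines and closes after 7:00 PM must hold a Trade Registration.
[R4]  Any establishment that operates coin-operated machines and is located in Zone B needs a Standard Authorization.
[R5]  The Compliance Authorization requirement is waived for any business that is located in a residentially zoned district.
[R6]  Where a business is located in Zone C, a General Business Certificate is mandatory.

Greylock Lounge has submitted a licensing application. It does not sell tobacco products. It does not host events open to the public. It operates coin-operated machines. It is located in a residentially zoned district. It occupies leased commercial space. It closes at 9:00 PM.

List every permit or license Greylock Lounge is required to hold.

Trade Registration

[R1] is located in a residentially zoned district (not: is located in Zone A); occupies leased commercial space → Commercial License not required.
[R2] operates coin-operated machines; occupies leased commercial space → Compliance Authorization required.
[R3] operates coin-operated machines; closes 9:00 PM, after 7:00 PM → Trade Registration required.
[R4] operates coin-operated machines; is located in a residentially zoned district (not: is located in Zone B) → Standard Authorization not required.
[R5] is located in a residentially zoned district → exempt from Compliance Authorization.
[R6] is located in a residentially zoned district (not: is located in Zone C) → General Business Certificate not required.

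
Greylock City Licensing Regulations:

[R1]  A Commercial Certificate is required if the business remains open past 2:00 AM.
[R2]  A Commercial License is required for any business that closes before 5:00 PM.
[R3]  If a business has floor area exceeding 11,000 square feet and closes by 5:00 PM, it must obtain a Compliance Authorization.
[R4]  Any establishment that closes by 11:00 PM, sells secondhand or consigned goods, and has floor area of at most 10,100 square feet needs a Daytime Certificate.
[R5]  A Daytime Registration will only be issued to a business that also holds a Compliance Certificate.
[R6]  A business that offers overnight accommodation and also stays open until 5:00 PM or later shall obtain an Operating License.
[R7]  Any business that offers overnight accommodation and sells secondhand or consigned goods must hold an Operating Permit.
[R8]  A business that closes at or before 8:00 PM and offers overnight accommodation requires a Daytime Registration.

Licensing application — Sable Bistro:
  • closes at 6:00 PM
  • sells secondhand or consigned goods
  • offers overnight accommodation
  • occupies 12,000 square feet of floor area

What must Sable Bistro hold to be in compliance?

[R1] closes 6:00 PM, at/before 2:00 AM → Commercial Certificate not required.
[R2] closes 6:00 PM, after 5:00 PM → Commercial License not required.
[R3] floor area 12,000 square feet > 11,000 square feet; closes 6:00 PM, after 5:00 PM → Compliance Authorization not required.
[R4] closes 6:00 PM, at/before 11:00 PM; sells secondhand or consigned goods; floor area 12,000 square feet > 10,100 square feet → Daytime Certificate not required.
[R5] Daytime Registration is required → Compliance Certificate also required.
[R6] offers overnight accommodation; closes 6:00 PM, after 5:00 PM → Operating License required.
[R7] offers overnight accommodation; sells secondhand or consigned goods → Operating Permit required.
[R8] closes 6:00 PM, at/before 8:00 PM; offers overnight accommodation → Daytime Registration required.

Compliance Certificate, Daytime Registration, Operating License, Operating Permit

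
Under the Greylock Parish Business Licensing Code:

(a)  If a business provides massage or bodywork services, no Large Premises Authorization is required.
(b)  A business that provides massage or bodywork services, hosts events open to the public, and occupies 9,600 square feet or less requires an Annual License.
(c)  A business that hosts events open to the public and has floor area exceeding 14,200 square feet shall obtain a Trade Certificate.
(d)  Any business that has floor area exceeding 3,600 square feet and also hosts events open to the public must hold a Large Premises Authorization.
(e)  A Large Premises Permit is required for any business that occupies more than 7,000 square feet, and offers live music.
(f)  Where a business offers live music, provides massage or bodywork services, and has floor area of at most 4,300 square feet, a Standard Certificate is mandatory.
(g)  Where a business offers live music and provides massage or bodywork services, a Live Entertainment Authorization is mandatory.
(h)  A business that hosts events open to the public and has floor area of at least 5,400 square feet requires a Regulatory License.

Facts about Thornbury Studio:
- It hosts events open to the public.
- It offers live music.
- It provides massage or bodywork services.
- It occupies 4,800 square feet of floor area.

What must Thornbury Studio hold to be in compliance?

(a) provides massage or bodywork services → exempt from Large Premises Authorization.
(b) provides massage or bodywork services; hosts events open to the public; floor area 4,800 square feet ≤ 9,600 square feet → Annual License required.
(c) hosts events open to the public; floor area 4,800 square feet ≤ 14,200 square feet → Trade Certificate not required.
(d) floor area 4,800 square feet > 3,600 square feet; hosts events open to the public → Large Premises Authorization required.
(e) floor area 4,800 square feet ≤ 7,000 square feet; offers live music → Large Premises Permit not required.
(f) offers live music; provides massage or bodywork services; floor area 4,800 square feet > 4,300 square feet → Standard Certificate not required.
(g) offers live music; provides massage or bodywork services → Live Entertainment Authorization required.
(h) hosts events open to the public; floor area 4,800 square feet < 5,400 square feet → Regulatory License not required.

Annual License, Live Entertainment Authorization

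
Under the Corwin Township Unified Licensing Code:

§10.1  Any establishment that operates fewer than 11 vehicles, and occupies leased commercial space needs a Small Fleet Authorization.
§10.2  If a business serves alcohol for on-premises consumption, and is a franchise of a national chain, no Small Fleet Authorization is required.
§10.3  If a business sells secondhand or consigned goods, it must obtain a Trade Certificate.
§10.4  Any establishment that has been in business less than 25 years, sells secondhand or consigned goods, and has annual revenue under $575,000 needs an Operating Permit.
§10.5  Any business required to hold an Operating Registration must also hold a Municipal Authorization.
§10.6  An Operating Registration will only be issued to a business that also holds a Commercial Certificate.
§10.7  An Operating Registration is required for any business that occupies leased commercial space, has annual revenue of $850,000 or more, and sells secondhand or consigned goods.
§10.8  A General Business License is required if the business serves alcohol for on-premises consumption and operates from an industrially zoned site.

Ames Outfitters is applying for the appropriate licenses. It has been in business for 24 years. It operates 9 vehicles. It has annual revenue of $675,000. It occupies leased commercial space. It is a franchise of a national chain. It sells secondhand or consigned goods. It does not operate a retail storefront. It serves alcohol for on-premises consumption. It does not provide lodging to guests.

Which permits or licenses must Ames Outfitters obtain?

§10.1 vehicles 9 < 11; occupies leased commercial space → Small Fleet Authorization required.
§10.2 serves alcohol for on-premises consumption; is a franchise of a national chain → exempt from Small Fleet Authorization.
§10.3 sells secondhand or consigned goods → Trade Certificate required.
§10.4 years in business 24 < 25; sells secondhand or consigned goods; revenue $675,000 ≥ $575,000 → Operating Permit not required.
§10.5 Operating Registration is not required → no effect.
§10.6 Operating Registration is not required → no effect.
§10.7 occupies leased commercial space; revenue $675,000 < $850,000; sells secondhand or consigned goods → Operating Registration not required.
§10.8 serves alcohol for on-premises consumption; occupies leased commercial space (not: operates from an industrially zoned site) → General Business License not required.

Trade Certificate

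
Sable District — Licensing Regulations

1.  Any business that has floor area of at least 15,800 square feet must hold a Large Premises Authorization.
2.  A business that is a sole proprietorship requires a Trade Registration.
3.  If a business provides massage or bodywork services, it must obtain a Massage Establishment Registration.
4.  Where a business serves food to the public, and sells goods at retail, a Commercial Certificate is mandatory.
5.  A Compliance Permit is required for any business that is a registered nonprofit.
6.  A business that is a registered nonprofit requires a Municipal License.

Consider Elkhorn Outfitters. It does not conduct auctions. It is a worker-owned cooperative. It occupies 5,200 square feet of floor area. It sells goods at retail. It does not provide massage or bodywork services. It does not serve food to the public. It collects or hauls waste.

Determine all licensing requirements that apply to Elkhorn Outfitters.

1. floor area 5,200 square feet < 15,800 square feet → Large Premises Authorization not required.
2. is a worker-owned cooperative (not: is a sole proprietorship) → Trade Registration not required.
3. does not provide massage or bodywork services → Massage Establishment Registration not required.
4. does not serve food to the public; sells goods at retail → Commercial Certificate not required.
5. is a worker-owned cooperative (not: is a registered nonprofit) → Compliance Permit not required.
6. is a worker-owned cooperative (not: is a registered nonprofit) → Municipal License not required.

None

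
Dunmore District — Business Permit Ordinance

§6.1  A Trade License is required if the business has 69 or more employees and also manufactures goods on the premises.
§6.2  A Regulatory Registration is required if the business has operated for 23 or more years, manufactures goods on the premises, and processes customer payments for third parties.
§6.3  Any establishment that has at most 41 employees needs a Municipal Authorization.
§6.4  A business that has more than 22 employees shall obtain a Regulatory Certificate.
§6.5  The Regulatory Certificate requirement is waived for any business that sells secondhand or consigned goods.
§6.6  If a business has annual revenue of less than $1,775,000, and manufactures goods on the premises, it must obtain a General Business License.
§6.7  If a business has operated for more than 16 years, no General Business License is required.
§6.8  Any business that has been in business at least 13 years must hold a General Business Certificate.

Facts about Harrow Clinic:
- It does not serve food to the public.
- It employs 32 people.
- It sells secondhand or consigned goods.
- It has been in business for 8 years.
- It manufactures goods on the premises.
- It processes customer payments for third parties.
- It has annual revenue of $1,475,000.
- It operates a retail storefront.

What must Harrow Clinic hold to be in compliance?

§6.1 employees 32 < 69; manufactures goods on the premises → Trade License not required.
§6.2 years in business 8 < 23; manufactures goods on the premises; processes customer payments for third parties → Regulatory Registration not required.
§6.3 employees 32 ≤ 41 → Municipal Authorization required.
§6.4 employees 32 > 22 → Regulatory Certificate required.
§6.5 sells secondhand or consigned goods → exempt from Regulatory Certificate.
§6.6 revenue $1,475,000 < $1,775,000; manufactures goods on the premises → General Business License required.
§6.7 years in business 8 ≤ 16 → General Business License exemption does not apply.
§6.8 years in business 8 < 13 → General Business Certificate not required.

General Business License, Municipal Authorization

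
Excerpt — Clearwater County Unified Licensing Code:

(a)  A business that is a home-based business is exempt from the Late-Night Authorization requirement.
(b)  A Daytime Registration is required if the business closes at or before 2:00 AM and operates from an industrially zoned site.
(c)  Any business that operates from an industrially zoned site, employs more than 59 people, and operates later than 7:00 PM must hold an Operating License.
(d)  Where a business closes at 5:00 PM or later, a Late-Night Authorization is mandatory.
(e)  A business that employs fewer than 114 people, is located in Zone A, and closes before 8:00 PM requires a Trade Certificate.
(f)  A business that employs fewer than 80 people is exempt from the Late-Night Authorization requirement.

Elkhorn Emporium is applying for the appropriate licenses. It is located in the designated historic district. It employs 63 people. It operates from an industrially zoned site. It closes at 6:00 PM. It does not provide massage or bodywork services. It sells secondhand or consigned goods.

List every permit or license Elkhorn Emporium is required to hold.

(a) operates from an industrially zoned site (not: is a home-based business) → Late-Night Authorization exemption does not apply.
(b) closes 6:00 PM, at/before 2:00 AM; operates from an industrially zoned site → Daytime Registration required.
(c) operates from an industrially zoned site; employees 63 > 59; closes 6:00 PM, at/before 7:00 PM → Operating License not required.
(d) closes 6:00 PM, after 5:00 PM → Late-Night Authorization required.
(e) employees 63 < 114; is located in the designated historic district (not: is located in Zone A); closes 6:00 PM, at/before 8:00 PM → Trade Certificate not required.
(f) employees 63 < 80 → exempt from Late-Night Authorization.

Daytime Registration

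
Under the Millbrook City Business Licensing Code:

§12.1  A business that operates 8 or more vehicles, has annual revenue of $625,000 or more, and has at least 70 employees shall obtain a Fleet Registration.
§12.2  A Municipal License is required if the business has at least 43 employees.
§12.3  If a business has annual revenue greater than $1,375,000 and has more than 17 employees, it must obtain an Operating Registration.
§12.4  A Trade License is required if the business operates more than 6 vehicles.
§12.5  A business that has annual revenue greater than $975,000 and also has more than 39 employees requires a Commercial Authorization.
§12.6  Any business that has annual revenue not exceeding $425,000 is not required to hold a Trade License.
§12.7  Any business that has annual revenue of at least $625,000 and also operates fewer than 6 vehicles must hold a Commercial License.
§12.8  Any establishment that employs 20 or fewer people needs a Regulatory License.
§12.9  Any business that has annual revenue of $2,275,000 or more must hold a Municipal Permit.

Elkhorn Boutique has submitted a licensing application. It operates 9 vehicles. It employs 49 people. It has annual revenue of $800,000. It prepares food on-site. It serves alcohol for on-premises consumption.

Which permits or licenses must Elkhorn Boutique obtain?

Municipal License, Trade License

§12.1 vehicles 9 ≥ 8; revenue $800,000 ≥ $625,000; employees 49 < 70 → Fleet Registration not required.
§12.2 employees 49 ≥ 43 → Municipal License required.
§12.3 revenue $800,000 ≤ $1,375,000; employees 49 > 17 → Operating Registration not required.
§12.4 vehicles 9 > 6 → Trade License required.
§12.5 revenue $800,000 ≤ $975,000; employees 49 > 39 → Commercial Authorization not required.
§12.6 revenue $800,000 > $425,000 → Trade License exemption does not apply.
§12.7 revenue $800,000 ≥ $625,000; vehicles 9 ≥ 6 → Commercial License not required.
§12.8 employees 49 > 20 → Regulatory License not required.
§12.9 revenue $800,000 < $2,275,000 → Municipal Permit not required.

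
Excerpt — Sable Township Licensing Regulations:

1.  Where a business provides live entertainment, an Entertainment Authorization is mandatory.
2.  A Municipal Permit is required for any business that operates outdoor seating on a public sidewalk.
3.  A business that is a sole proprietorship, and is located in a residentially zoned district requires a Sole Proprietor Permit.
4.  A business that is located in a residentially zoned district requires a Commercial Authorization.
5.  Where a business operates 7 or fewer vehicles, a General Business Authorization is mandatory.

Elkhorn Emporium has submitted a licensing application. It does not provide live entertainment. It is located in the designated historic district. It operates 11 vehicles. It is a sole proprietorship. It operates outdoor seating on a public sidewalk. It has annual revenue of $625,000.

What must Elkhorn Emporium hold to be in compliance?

1. does not provide live entertainment → Entertainment Authorization not required.
2. operates outdoor seating on a public sidewalk → Municipal Permit required.
3. is a sole proprietorship; is located in the designated historic district (not: is located in a residentially zoned district) → Sole Proprietor Permit not required.
4. is located in the designated historic district (not: is located in a residentially zoned district) → Commercial Authorization not required.
5. vehicles 11 > 7 → General Business Authorization not required.

Municipal Permit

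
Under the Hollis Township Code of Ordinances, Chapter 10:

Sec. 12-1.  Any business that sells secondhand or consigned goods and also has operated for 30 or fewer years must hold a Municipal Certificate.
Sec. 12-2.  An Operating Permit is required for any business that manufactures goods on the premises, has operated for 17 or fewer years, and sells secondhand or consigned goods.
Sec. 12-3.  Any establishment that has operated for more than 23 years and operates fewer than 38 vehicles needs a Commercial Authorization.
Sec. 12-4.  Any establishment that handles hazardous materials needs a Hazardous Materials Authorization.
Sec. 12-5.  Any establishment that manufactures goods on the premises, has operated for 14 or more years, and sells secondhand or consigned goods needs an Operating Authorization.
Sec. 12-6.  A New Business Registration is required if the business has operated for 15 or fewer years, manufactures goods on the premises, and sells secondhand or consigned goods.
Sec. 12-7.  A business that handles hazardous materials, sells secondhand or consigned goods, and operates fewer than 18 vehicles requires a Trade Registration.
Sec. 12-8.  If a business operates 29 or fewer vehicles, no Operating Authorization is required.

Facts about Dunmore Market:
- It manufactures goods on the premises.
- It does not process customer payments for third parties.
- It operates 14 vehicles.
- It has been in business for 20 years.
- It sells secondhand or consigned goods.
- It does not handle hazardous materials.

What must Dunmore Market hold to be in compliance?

Municipal Certificate

Sec. 12-1. sells secondhand or consigned goods; years in business 20 ≤ 30 → Municipal Certificate required.
Sec. 12-2. manufactures goods on the premises; years in business 20 > 17; sells secondhand or consigned goods → Operating Permit not required.
Sec. 12-3. years in business 20 ≤ 23; vehicles 14 < 38 → Commercial Authorization not required.
Sec. 12-4. does not handle hazardous materials → Hazardous Materials Authorization not required.
Sec. 12-5. manufactures goods on the premises; years in business 20 ≥ 14; sells secondhand or consigned goods → Operating Authorization required.
Sec. 12-6. years in business 20 > 15; manufactures goods on the premises; sells secondhand or consigned goods → New Business Registration not required.
Sec. 12-7. does not handle hazardous materials; sells secondhand or consigned goods; vehicles 14 < 18 → Trade Registration not required.
Sec. 12-8. vehicles 14 ≤ 29 → exempt from Operating Authorization.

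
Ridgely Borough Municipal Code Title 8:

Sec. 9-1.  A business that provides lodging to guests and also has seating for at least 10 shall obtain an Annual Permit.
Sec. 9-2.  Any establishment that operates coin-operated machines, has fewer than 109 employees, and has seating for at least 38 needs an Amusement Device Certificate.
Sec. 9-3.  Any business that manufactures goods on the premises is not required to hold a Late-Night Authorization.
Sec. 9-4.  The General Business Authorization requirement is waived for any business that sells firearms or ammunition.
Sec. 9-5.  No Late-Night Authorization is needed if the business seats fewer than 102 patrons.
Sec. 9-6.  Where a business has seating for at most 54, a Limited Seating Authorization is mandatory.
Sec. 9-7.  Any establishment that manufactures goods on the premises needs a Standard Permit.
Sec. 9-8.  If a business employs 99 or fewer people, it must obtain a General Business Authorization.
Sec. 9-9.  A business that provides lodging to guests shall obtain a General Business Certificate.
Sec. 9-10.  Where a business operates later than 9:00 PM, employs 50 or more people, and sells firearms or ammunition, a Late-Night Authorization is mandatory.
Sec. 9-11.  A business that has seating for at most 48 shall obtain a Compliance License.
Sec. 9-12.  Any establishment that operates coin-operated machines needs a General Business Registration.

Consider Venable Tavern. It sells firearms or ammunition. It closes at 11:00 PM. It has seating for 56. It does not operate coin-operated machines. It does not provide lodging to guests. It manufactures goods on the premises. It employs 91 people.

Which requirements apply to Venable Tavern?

Standard Permit

Sec. 9-1. does not provide lodging to guests; seating 56 ≥ 10 → Annual Permit not required.
Sec. 9-2. does not operate coin-operated machines; employees 91 < 109; seating 56 ≥ 38 → Amusement Device Certificate not required.
Sec. 9-3. manufactures goods on the premises → exempt from Late-Night Authorization.
Sec. 9-4. sells firearms or ammunition → exempt from General Business Authorization.
Sec. 9-5. seating 56 < 102 → exempt from Late-Night Authorization.
Sec. 9-6. seating 56 > 54 → Limited Seating Authorization not required.
Sec. 9-7. manufactures goods on the premises → Standard Permit required.
Sec. 9-8. employees 91 ≤ 99 → General Business Authorization required.
Sec. 9-9. does not provide lodging to guests → General Business Certificate not required.
Sec. 9-10. closes 11:00 PM, after 9:00 PM; employees 91 ≥ 50; sells firearms or ammunition → Late-Night Authorization required.
Sec. 9-11. seating 56 > 48 → Compliance License not required.
Sec. 9-12. does not operate coin-operated machines → General Business Registration not required.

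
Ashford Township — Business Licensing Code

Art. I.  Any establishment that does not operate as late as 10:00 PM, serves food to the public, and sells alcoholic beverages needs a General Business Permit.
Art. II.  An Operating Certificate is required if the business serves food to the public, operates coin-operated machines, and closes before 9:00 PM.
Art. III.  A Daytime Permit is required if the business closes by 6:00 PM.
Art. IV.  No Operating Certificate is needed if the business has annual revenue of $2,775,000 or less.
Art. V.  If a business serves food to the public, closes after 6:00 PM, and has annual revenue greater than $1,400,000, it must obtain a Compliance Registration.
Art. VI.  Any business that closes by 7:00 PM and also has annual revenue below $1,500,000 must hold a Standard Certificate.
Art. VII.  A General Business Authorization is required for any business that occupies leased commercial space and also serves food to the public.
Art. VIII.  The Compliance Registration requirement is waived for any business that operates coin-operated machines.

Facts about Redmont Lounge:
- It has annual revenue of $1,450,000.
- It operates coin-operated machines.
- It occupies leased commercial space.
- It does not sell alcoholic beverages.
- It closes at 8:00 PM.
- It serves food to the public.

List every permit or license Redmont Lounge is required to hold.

General Business Authorization

Art. I. closes 8:00 PM, at/before 10:00 PM; serves food to the public; does not sell alcoholic beverages → General Business Permit not required.
Art. II. serves food to the public; operates coin-operated machines; closes 8:00 PM, at/before 9:00 PM → Operating Certificate required.
Art. III. closes 8:00 PM, after 6:00 PM → Daytime Permit not required.
Art. IV. revenue $1,450,000 ≤ $2,775,000 → exempt from Operating Certificate.
Art. V. serves food to the public; closes 8:00 PM, after 6:00 PM; revenue $1,450,000 > $1,400,000 → Compliance Registration required.
Art. VI. closes 8:00 PM, after 7:00 PM; revenue $1,450,000 < $1,500,000 → Standard Certificate not required.
Art. VII. occupies leased commercial space; serves food to the public → General Business Authorization required.
Art. VIII. operates coin-operated machines → exempt from Compliance Registration.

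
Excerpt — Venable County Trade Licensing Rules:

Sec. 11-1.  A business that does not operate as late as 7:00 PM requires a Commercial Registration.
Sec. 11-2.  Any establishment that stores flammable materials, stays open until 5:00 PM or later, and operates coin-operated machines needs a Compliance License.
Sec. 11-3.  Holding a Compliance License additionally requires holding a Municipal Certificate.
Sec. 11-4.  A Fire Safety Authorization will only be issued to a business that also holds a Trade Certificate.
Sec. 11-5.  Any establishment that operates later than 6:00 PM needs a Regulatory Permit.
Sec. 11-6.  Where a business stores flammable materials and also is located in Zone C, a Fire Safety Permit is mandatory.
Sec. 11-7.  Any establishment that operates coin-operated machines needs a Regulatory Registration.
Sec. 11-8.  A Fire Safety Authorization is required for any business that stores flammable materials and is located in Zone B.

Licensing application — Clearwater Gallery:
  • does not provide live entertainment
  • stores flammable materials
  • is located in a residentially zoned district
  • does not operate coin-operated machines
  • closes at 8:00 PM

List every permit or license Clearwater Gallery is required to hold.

Sec. 11-1. closes 8:00 PM, after 7:00 PM → Commercial Registration not required.
Sec. 11-2. stores flammable materials; closes 8:00 PM, after 5:00 PM; does not operate coin-operated machines → Compliance License not required.
Sec. 11-3. Compliance License is not required → no effect.
Sec. 11-4. Fire Safety Authorization is not required → no effect.
Sec. 11-5. closes 8:00 PM, after 6:00 PM → Regulatory Permit required.
Sec. 11-6. stores flammable materials; is located in a residentially zoned district (not: is located in Zone C) → Fire Safety Permit not required.
Sec. 11-7. does not operate coin-operated machines → Regulatory Registration not required.
Sec. 11-8. stores flammable materials; is located in a residentially zoned district (not: is located in Zone B) → Fire Safety Authorization not required.

Regulatory Permit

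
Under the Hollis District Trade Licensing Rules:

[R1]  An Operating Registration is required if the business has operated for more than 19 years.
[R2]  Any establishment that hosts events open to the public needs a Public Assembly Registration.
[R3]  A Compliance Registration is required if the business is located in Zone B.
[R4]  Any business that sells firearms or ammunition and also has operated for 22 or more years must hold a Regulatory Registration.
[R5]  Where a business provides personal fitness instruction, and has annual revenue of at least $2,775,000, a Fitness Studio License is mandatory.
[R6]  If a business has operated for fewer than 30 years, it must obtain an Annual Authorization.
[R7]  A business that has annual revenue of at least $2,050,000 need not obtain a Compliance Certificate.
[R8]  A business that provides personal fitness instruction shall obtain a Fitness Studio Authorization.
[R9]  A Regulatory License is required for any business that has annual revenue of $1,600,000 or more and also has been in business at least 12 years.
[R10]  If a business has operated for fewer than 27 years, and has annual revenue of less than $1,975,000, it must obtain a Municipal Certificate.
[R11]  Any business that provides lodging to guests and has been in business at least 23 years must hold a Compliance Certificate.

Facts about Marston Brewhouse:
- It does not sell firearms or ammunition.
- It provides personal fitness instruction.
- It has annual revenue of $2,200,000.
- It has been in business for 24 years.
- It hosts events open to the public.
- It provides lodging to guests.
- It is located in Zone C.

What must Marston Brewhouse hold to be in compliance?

Annual Authorization, Fitness Studio Authorization, Operating Registration, Public Assembly Registration, Regulatory License

[R1] years in business 24 > 19 → Operating Registration required.
[R2] hosts events open to the public → Public Assembly Registration required.
[R3] is located in Zone C (not: is located in Zone B) → Compliance Registration not required.
[R4] does not sell firearms or ammunition; years in business 24 ≥ 22 → Regulatory Registration not required.
[R5] provides personal fitness instruction; revenue $2,200,000 < $2,775,000 → Fitness Studio License not required.
[R6] years in business 24 < 30 → Annual Authorization required.
[R7] revenue $2,200,000 ≥ $2,050,000 → exempt from Compliance Certificate.
[R8] provides personal fitness instruction → Fitness Studio Authorization required.
[R9] revenue $2,200,000 ≥ $1,600,000; years in business 24 ≥ 12 → Regulatory License required.
[R10] years in business 24 < 27; revenue $2,200,000 ≥ $1,975,000 → Municipal Certificate not required.
[R11] provides lodging to guests; years in business 24 ≥ 23 → Compliance Certificate required.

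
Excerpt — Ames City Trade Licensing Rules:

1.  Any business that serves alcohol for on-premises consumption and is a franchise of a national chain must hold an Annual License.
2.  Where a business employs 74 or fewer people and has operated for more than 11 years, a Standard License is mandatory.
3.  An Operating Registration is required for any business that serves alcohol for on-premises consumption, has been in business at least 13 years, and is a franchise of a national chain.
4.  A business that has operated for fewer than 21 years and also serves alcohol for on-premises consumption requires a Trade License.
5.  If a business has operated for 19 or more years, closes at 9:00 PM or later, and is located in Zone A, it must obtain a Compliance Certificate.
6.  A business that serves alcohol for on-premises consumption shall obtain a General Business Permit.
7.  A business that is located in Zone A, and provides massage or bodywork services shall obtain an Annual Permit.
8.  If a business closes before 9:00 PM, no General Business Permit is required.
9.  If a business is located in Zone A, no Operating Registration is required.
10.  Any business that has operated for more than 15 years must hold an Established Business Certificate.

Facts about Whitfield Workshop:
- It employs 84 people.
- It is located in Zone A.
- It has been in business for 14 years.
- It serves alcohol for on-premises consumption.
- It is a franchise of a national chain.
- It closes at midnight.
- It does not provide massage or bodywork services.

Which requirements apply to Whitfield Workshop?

Annual License, General Business Permit, Trade License

1. serves alcohol for on-premises consumption; is a franchise of a national chain → Annual License required.
2. employees 84 > 74; years in business 14 > 11 → Standard License not required.
3. serves alcohol for on-premises consumption; years in business 14 ≥ 13; is a franchise of a national chain → Operating Registration required.
4. years in business 14 < 21; serves alcohol for on-premises consumption → Trade License required.
5. years in business 14 < 19; closes midnight, after 9:00 PM; is located in Zone A → Compliance Certificate not required.
6. serves alcohol for on-premises consumption → General Business Permit required.
7. is located in Zone A; does not provide massage or bodywork services → Annual Permit not required.
8. closes midnight, after 9:00 PM → General Business Permit exemption does not apply.
9. is located in Zone A → exempt from Operating Registration.
10. years in business 14 ≤ 15 → Established Business Certificate not required.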